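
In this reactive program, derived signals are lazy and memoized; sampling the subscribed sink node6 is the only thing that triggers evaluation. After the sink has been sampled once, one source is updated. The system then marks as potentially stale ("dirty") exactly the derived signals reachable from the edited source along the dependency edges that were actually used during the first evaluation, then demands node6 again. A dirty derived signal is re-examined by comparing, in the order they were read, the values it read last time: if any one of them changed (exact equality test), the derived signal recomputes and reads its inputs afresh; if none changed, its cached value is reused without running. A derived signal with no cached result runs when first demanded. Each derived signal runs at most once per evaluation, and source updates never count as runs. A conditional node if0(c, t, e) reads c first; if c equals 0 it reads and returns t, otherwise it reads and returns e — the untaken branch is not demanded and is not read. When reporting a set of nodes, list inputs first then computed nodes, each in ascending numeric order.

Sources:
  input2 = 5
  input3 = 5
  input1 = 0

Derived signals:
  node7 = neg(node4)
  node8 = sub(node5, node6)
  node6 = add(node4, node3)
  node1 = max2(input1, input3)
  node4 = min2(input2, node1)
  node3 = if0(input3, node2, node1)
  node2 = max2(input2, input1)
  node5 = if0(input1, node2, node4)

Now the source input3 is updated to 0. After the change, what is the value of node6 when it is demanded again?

Demanding node6 again yields 5.
Note the branch switch — node2 had no cache and runs now for the first time.

First demand of the output computes:
  node1 = max2(0, 5) = 5
  node3 = if0(input3=5 -> else branch node1) = 5
  node4 = min2(5, 5) = 5
  node6 = add(5, 5) = 10

After the edit, cleaning proceeds:
  node1: a read changed (input3 5->0) — executes, giving 0.
  node2: had never run; runs now, result 5.
  node3: a read changed (input3 5->0; node1 5->0) — executes, giving 5 — identical to its old value.
  node4: a read changed (node1 5->0) — executes, giving 0.
  node6: a read changed (node4 5->0) — executes, giving 5.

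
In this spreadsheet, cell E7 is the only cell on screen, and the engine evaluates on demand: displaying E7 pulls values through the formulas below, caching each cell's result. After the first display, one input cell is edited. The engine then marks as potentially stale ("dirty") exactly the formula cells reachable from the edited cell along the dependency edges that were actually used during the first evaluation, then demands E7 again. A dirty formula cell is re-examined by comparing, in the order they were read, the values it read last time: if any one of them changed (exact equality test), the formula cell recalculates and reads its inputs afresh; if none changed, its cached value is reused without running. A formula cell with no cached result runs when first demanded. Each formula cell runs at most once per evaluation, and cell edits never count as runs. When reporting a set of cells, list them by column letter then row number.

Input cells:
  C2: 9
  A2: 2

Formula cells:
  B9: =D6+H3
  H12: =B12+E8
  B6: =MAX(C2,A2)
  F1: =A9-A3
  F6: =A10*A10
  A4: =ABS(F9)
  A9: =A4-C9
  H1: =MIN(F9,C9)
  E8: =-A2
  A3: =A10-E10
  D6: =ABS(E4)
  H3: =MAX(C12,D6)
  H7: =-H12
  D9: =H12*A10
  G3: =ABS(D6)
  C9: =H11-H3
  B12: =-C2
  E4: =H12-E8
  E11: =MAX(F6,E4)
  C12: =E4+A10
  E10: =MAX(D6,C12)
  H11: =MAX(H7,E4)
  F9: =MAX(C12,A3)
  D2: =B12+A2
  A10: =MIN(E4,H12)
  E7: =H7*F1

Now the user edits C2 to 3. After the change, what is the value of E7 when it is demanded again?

E7 now evaluates to 70.

Initial pass — values computed on the first demand:
  B12 = -(9) = -9
  E8 = -(2) = -2
  H12 = -9 + -2 = -11
  E4 = -11 - -2 = -9
  A10 = MIN(-9, -11) = -11
  C12 = -9 + -11 = -20
  D6 = ABS(-9) = 9
  E10 = MAX(9, -20) = 9
  A3 = -11 - 9 = -20
  F9 = MAX(-20, -20) = -20
  A4 = ABS(-20) = 20
  H3 = MAX(-20, 9) = 9
  H7 = -(-11) = 11
  H11 = MAX(11, -9) = 11
  C9 = 11 - 9 = 2
  A9 = 20 - 2 = 18
  F1 = 18 - -20 = 38
  E7 = 11 * 38 = 418

Second demand — change propagation:
  B12: re-runs because C2 9->3; new result -3.
  H12: re-runs because B12 -9->-3; new result -5.
  E4: re-runs because H12 -11->-5; new result -3.
  A10: re-runs because E4 -9->-3; H12 -11->-5; new result -5.
  C12: re-runs because E4 -9->-3; A10 -11->-5; new result -8.
  D6: re-runs because E4 -9->-3; new result 3.
  E10: re-runs because D6 9->3; C12 -20->-8; new result 3.
  A3: re-runs because A10 -11->-5; E10 9->3; new result -8.
  F9: re-runs because C12 -20->-8; A3 -20->-8; new result -8.
  A4: re-runs because F9 -20->-8; new result 8.
  H3: re-runs because C12 -20->-8; D6 9->3; new result 3.
  H7: re-runs because H12 -11->-5; new result 5.
  H11: re-runs because H7 11->5; E4 -9->-3; new result 5.
  C9: re-runs because H11 11->5; H3 9->3; new result 2 (unchanged).
  A9: re-runs because A4 20->8; new result 6.
  F1: re-runs because A9 18->6; A3 -20->-8; new result 14.
  E7: re-runs because H7 11->5; F1 38->14; new result 70.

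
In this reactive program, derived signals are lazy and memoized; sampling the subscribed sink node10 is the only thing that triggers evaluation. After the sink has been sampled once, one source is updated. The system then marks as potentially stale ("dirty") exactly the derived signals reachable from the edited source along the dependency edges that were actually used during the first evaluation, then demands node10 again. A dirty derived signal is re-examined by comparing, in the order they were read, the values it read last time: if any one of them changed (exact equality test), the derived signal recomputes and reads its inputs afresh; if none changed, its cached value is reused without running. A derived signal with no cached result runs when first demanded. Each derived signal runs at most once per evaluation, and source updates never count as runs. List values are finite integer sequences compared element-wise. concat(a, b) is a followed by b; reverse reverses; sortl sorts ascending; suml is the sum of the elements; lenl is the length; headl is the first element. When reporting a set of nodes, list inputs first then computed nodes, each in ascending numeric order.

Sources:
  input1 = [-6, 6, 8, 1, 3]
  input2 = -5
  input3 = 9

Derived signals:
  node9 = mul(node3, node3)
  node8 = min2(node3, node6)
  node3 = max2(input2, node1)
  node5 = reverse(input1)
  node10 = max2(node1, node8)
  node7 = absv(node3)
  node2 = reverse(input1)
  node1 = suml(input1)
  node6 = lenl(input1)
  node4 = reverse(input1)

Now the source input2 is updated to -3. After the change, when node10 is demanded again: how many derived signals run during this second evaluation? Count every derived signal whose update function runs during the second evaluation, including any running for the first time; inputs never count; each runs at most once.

1 derived signals run: node3.
Note the absorption at node3: it re-runs yet its value is the same, leaving the output's value untouched.

First demand of the output computes:
  node1 = suml([-6, 6, 8, 1, 3]) = 12
  node3 = max2(-5, 12) = 12
  node6 = lenl([-6, 6, 8, 1, 3]) = 5
  node8 = min2(12, 5) = 5
  node10 = max2(12, 5) = 12

After the edit, cleaning proceeds:
  node3: a read changed (input2 -5->-3) — executes, giving 12 — identical to its old value.
  node8: dirty, but its reads are unchanged (node3 unchanged, node6 unchanged); cached 5 stands.
  node10: dirty, but its reads are unchanged (node1 unchanged, node8 unchanged); cached 12 stands.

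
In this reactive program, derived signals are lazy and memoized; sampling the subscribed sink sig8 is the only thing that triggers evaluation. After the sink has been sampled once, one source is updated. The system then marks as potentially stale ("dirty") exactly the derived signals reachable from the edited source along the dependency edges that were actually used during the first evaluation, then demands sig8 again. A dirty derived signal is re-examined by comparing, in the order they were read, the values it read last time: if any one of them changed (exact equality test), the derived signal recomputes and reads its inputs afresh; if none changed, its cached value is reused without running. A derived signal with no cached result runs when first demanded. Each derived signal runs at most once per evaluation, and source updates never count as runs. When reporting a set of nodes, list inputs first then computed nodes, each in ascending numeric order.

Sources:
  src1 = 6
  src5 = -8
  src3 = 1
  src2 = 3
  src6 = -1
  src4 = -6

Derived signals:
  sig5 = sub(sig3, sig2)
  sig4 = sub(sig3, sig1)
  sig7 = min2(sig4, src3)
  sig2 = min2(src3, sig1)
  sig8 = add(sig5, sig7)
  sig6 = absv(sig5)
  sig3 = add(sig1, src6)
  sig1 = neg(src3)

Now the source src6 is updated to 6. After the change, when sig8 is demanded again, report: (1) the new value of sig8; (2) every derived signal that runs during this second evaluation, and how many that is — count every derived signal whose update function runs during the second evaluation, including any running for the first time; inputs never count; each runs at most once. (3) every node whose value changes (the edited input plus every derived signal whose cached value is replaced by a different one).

Demanding sig8 again yields 7.
5 derived signals run: sig3, sig4, sig5, sig7, sig8.
The nodes whose values change: src6, sig3, sig4, sig5, sig7, sig8.

First demand of the output computes:
  sig1 = neg(1) = -1
  sig2 = min2(1, -1) = -1
  sig3 = add(-1, -1) = -2
  sig4 = sub(-2, -1) = -1
  sig5 = sub(-2, -1) = -1
  sig7 = min2(-1, 1) = -1
  sig8 = add(-1, -1) = -2

After the edit, cleaning proceeds:
  sig3: a read changed (src6 -1->6) — executes, giving 5.
  sig4: a read changed (sig3 -2->5) — executes, giving 6.
  sig5: a read changed (sig3 -2->5) — executes, giving 6.
  sig7: a read changed (sig4 -1->6) — executes, giving 1.
  sig8: a read changed (sig5 -1->6; sig7 -1->1) — executes, giving 7.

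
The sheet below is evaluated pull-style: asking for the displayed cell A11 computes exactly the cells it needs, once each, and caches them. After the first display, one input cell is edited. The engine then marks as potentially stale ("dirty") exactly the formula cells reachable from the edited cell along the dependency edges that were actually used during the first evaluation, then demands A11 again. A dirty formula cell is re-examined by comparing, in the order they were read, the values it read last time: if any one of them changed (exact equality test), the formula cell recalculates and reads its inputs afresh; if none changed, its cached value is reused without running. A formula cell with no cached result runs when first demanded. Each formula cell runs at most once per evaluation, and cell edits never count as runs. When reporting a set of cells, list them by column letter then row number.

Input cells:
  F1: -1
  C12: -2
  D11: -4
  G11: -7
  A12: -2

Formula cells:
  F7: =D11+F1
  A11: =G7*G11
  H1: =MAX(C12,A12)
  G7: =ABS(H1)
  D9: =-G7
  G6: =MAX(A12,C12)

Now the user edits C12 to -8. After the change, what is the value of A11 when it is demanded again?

First demand of the output computes:
  H1 = MAX(-2, -2) = -2
  G7 = ABS(-2) = 2
  A11 = 2 * -7 = -14

After the edit, cleaning proceeds:
  H1: a read changed (C12 -2->-8) — executes, giving -2 — identical to its old value.
  G7: dirty, but its reads are unchanged (H1 unchanged); cached 2 stands.
  A11: dirty, but its reads are unchanged (G7 unchanged, G11 unchanged); cached -14 stands.

Note the absorption at H1: it re-runs yet its value is the same, leaving the output's value untouched.

Demanding A11 again yields -14.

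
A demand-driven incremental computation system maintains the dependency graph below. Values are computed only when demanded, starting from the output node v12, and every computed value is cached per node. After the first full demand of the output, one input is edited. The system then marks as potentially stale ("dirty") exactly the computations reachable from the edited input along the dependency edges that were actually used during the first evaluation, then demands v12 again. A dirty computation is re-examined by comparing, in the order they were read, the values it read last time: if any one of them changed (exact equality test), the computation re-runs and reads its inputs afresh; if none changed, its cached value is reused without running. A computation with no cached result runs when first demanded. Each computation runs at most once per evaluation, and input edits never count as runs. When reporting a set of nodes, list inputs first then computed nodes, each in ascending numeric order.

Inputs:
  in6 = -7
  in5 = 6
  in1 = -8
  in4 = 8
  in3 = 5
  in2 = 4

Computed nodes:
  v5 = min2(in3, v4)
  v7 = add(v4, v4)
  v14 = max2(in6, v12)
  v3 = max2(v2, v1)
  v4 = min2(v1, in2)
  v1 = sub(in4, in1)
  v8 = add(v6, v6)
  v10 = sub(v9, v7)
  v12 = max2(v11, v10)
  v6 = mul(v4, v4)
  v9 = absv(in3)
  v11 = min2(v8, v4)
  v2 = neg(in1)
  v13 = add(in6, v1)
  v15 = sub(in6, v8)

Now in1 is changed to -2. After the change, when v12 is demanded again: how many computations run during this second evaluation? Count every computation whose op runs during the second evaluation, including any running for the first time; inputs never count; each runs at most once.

Computations that run: v1, v4 — 2 in total.
Key observation: the change is absorbed at v4 — it re-runs but produces the same value, and the output's value is unchanged.

First evaluation (everything demanded from the output):
  v1 = sub(8, -8) = 16
  v4 = min2(16, 4) = 4
  v6 = mul(4, 4) = 16
  v7 = add(4, 4) = 8
  v8 = add(16, 16) = 32
  v9 = absv(5) = 5
  v10 = sub(5, 8) = -3
  v11 = min2(32, 4) = 4
  v12 = max2(4, -3) = 4

Propagation after the edit:
  v1: runs — in1 -8->-2; result 10.
  v4: runs — v1 16->10; result 4 (same value as before).
  v6: checked — values it read are unchanged (v4 unchanged, v4 unchanged); reused cached 16 without running.
  v7: checked — values it read are unchanged (v4 unchanged, v4 unchanged); reused cached 8 without running.
  v8: checked — values it read are unchanged (v6 unchanged, v6 unchanged); reused cached 32 without running.
  v10: checked — values it read are unchanged (v9 unchanged, v7 unchanged); reused cached -3 without running.
  v11: checked — values it read are unchanged (v8 unchanged, v4 unchanged); reused cached 4 without running.
  v12: checked — values it read are unchanged (v11 unchanged, v10 unchanged); reused cached 4 without running.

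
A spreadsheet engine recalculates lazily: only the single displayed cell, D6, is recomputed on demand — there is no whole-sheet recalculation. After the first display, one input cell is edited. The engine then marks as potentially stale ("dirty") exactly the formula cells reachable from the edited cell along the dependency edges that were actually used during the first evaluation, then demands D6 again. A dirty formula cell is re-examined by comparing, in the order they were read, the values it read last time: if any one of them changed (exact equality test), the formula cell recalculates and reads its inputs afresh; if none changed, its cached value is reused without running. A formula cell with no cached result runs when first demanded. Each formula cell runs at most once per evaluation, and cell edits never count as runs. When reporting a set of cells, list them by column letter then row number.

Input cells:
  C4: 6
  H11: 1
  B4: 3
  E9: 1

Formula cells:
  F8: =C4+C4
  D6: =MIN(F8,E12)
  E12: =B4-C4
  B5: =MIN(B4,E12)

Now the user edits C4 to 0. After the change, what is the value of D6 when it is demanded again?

New value of D6: 0.

First evaluation (everything demanded from the output):
  E12 = 3 - 6 = -3
  F8 = 6 + 6 = 12
  D6 = MIN(12, -3) = -3

Propagation after the edit:
  E12: runs — C4 6->0; result 3.
  F8: runs — C4 6->0; C4 6->0; result 0.
  D6: runs — F8 12->0; E12 -3->3; result 0.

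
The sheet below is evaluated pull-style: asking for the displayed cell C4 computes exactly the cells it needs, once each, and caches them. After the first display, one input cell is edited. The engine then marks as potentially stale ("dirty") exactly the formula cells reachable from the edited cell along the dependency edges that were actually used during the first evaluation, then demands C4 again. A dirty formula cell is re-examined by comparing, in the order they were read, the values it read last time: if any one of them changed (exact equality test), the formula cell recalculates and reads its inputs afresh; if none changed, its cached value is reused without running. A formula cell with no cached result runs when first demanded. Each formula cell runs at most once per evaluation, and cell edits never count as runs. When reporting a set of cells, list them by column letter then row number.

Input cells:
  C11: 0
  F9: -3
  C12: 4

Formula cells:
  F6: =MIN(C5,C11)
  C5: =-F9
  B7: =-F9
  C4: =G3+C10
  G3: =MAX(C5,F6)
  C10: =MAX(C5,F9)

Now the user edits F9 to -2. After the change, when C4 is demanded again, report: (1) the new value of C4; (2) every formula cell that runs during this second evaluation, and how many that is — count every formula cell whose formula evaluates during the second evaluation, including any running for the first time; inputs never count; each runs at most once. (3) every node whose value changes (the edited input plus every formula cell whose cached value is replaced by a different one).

First demand of the output computes:
  C5 = -(-3) = 3
  C10 = MAX(3, -3) = 3
  F6 = MIN(3, 0) = 0
  G3 = MAX(3, 0) = 3
  C4 = 3 + 3 = 6

After the edit, cleaning proceeds:
  C5: a read changed (F9 -3->-2) — executes, giving 2.
  C10: a read changed (C5 3->2; F9 -3->-2) — executes, giving 2.
  F6: a read changed (C5 3->2) — executes, giving 0 — identical to its old value.
  G3: a read changed (C5 3->2) — executes, giving 2.
  C4: a read changed (G3 3->2; C10 3->2) — executes, giving 4.

Demanding C4 again yields 4.
5 formula cells run: C4, C5, C10, F6, G3.
The nodes whose values change: C4, C5, C10, F9, G3.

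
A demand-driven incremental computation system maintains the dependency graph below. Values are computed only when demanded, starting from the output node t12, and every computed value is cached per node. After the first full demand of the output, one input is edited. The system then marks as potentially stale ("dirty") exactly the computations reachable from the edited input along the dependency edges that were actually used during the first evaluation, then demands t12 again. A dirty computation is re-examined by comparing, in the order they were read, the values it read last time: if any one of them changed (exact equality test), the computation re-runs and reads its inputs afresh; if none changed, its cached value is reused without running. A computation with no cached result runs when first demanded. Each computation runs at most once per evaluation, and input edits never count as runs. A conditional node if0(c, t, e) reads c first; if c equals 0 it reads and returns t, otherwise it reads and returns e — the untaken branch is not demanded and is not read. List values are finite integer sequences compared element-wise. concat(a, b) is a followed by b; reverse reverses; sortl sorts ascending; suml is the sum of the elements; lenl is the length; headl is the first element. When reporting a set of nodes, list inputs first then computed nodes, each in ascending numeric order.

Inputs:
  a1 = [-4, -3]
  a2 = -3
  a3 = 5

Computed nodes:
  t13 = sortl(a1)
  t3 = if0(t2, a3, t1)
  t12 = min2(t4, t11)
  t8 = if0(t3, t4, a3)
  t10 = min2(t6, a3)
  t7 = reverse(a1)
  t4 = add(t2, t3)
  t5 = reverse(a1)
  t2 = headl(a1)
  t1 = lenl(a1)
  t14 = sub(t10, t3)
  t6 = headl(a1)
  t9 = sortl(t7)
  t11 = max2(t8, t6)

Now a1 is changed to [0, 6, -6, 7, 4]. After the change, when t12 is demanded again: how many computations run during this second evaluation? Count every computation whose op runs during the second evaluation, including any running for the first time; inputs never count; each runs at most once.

Computations that run: t2, t3, t4, t6, t8, t11, t12 — 7 in total.
Key observation: a condition flipped, so demand moved to the other branch — t1 is never re-examined.

First evaluation (everything demanded from the output):
  t1 = lenl([-4, -3]) = 2
  t2 = headl([-4, -3]) = -4
  t3 = if0(t2=-4 -> else branch t1) = 2
  t4 = add(-4, 2) = -2
  t6 = headl([-4, -3]) = -4
  t8 = if0(t3=2 -> else branch a3) = 5
  t11 = max2(5, -4) = 5
  t12 = min2(-2, 5) = -2

Propagation after the edit:
  t1: marked dirty but never re-examined — demand shifted away from it.
  t2: runs — a1 [-4, -3]->[0, 6, -6, 7, 4]; result 0.
  t3: runs — t2 -4->0; result 5.
  t4: runs — t2 -4->0; t3 2->5; result 5.
  t6: runs — a1 [-4, -3]->[0, 6, -6, 7, 4]; result 0.
  t8: runs — t3 2->5; result 5 (same value as before).
  t11: runs — t6 -4->0; result 5 (same value as before).
  t12: runs — t4 -2->5; result 5.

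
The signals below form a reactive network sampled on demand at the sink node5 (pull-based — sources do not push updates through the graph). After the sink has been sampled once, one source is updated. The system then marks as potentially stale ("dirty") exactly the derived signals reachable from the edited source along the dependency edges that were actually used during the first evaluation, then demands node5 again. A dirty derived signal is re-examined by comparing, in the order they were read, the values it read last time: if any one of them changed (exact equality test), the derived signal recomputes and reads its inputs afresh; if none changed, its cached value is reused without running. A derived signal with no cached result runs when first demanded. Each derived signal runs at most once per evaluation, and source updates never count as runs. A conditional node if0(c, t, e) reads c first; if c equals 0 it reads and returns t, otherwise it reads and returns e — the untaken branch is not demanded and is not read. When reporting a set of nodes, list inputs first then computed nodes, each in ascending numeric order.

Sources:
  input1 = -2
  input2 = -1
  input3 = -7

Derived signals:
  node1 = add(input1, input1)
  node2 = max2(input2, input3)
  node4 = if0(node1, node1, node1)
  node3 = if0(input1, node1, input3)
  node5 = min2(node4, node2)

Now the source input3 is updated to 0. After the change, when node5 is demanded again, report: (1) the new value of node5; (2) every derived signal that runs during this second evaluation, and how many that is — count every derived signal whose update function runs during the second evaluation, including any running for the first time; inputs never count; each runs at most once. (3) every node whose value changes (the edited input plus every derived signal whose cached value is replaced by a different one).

node5 now evaluates to -4.
Run set: node2, node5 (2 run).
Changed values: input3, node2.

Initial pass — values computed on the first demand:
  node1 = add(-2, -2) = -4
  node2 = max2(-1, -7) = -1
  node4 = if0(node1=-4 -> else branch node1) = -4
  node5 = min2(-4, -1) = -4

Second demand — change propagation:
  node2: re-runs because input3 -7->0; new result 0.
  node5: re-runs because node2 -1->0; new result -4 (unchanged).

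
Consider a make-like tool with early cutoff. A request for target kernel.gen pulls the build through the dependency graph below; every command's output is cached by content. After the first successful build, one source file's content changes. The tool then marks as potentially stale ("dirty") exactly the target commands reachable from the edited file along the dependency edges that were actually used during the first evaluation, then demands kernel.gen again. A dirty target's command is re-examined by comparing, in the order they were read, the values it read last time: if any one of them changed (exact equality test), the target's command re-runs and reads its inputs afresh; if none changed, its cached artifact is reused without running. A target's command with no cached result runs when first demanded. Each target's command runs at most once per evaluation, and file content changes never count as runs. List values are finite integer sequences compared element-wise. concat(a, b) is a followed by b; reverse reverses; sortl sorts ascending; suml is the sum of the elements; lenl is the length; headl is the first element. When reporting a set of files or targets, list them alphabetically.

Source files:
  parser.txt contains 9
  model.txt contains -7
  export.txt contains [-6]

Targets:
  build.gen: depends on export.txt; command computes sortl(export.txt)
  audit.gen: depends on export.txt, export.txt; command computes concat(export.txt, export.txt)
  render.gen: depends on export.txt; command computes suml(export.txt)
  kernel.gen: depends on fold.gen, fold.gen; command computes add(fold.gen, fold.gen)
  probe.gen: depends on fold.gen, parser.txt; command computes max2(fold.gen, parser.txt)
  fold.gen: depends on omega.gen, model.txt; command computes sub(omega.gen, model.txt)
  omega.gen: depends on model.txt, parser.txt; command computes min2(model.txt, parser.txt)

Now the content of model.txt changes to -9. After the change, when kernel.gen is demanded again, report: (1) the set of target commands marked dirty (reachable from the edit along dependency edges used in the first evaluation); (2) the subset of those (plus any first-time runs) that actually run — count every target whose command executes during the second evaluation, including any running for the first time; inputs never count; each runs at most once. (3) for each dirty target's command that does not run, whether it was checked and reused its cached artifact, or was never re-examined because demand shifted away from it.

First demand of the output computes:
  omega.gen = min2(-7, 9) = -7
  fold.gen = sub(-7, -7) = 0
  kernel.gen = add(0, 0) = 0

After the edit, cleaning proceeds:
  omega.gen: a read changed (model.txt -7->-9) — executes, giving -9.
  fold.gen: a read changed (omega.gen -7->-9; model.txt -7->-9) — executes, giving 0 — identical to its old value.
  kernel.gen: dirty, but its reads are unchanged (fold.gen unchanged, fold.gen unchanged); cached 0 stands.

Note the absorption at fold.gen: it re-runs yet its value is the same, leaving the output's value untouched.

The edit dirties: fold.gen, kernel.gen, omega.gen.
2 target commands run: fold.gen, omega.gen.
Cache hits after checking: kernel.gen.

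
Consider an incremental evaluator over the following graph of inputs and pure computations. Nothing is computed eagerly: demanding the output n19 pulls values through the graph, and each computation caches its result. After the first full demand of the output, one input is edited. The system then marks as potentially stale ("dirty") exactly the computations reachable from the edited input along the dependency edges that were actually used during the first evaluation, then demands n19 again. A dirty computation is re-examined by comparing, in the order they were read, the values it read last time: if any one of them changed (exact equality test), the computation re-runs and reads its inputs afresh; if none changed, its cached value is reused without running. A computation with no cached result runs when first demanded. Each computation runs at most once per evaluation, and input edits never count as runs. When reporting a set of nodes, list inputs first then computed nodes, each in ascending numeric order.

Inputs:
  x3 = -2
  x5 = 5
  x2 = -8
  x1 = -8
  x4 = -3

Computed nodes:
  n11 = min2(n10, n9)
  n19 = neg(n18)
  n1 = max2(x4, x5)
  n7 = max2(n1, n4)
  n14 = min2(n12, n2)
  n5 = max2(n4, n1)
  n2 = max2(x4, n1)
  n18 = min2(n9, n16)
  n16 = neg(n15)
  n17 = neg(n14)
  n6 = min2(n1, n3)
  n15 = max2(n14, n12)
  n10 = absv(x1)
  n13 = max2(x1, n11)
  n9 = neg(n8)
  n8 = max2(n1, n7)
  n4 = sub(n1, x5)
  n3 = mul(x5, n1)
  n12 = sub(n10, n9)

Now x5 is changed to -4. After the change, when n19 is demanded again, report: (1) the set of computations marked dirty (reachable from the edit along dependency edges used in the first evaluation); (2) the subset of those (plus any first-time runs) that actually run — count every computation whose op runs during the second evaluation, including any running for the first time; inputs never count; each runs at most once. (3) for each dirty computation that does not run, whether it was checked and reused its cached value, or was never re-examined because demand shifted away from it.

Initial pass — values computed on the first demand:
  n1 = max2(-3, 5) = 5
  n2 = max2(-3, 5) = 5
  n4 = sub(5, 5) = 0
  n7 = max2(5, 0) = 5
  n8 = max2(5, 5) = 5
  n9 = neg(5) = -5
  n10 = absv(-8) = 8
  n12 = sub(8, -5) = 13
  n14 = min2(13, 5) = 5
  n15 = max2(5, 13) = 13
  n16 = neg(13) = -13
  n18 = min2(-5, -13) = -13
  n19 = neg(-13) = 13

Second demand — change propagation:
  n1: re-runs because x5 5->-4; new result -3.
  n2: re-runs because n1 5->-3; new result -3.
  n4: re-runs because n1 5->-3; x5 5->-4; new result 1.
  n7: re-runs because n1 5->-3; n4 0->1; new result 1.
  n8: re-runs because n1 5->-3; n7 5->1; new result 1.
  n9: re-runs because n8 5->1; new result -1.
  n12: re-runs because n9 -5->-1; new result 9.
  n14: re-runs because n12 13->9; n2 5->-3; new result -3.
  n15: re-runs because n14 5->-3; n12 13->9; new result 9.
  n16: re-runs because n15 13->9; new result -9.
  n18: re-runs because n9 -5->-1; n16 -13->-9; new result -9.
  n19: re-runs because n18 -13->-9; new result 9.

Dirty set: n1, n2, n4, n7, n8, n9, n12, n14, n15, n16, n18, n19.
Run set: n1, n2, n4, n7, n8, n9, n12, n14, n15, n16, n18, n19 (12 run).
All dirty computations ended up running.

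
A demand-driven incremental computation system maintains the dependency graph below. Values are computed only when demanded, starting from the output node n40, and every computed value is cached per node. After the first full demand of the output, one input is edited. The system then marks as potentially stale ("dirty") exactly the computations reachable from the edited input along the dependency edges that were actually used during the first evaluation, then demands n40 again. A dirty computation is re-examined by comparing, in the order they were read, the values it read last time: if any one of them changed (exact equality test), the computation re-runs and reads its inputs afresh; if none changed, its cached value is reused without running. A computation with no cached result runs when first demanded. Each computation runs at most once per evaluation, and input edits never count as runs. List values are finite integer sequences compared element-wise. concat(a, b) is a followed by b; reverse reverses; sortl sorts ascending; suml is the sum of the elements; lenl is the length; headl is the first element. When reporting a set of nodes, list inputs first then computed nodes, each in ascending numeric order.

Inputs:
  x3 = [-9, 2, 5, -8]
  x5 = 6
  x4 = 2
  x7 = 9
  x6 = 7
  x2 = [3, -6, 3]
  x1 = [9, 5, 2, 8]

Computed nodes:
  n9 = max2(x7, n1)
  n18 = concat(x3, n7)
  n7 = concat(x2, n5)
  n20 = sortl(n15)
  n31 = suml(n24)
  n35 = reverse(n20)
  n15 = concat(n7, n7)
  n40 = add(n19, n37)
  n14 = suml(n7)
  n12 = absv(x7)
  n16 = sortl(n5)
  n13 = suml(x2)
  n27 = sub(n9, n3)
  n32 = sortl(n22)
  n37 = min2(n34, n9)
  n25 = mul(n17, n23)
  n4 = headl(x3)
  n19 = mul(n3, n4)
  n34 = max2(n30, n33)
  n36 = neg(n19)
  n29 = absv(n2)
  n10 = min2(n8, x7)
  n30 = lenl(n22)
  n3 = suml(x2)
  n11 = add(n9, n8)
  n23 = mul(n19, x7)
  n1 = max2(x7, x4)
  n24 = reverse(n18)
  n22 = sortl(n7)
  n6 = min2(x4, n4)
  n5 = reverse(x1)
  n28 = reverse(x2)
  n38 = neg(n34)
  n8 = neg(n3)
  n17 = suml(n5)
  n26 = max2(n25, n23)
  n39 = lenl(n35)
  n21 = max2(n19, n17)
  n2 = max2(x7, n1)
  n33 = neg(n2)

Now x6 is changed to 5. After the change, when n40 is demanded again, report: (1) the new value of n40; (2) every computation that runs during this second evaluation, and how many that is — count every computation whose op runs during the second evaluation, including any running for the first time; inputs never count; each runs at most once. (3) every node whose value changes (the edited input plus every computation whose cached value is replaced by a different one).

First evaluation (everything demanded from the output):
  n1 = max2(9, 2) = 9
  n2 = max2(9, 9) = 9
  n3 = suml([3, -6, 3]) = 0
  n4 = headl([-9, 2, 5, -8]) = -9
  n5 = reverse([9, 5, 2, 8]) = [8, 2, 5, 9]
  n7 = concat([3, -6, 3], [8, 2, 5, 9]) = [3, -6, 3, 8, 2, 5, 9]
  n9 = max2(9, 9) = 9
  n19 = mul(0, -9) = 0
  n22 = sortl([3, -6, 3, 8, 2, 5, 9]) = [-6, 2, 3, 3, 5, 8, 9]
  n30 = lenl([-6, 2, 3, 3, 5, 8, 9]) = 7
  n33 = neg(9) = -9
  n34 = max2(7, -9) = 7
  n37 = min2(7, 9) = 7
  n40 = add(0, 7) = 7

Propagation after the edit:
  x6 feeds no computation that the output demands — nothing is marked dirty and nothing runs.

Key observation: x6 is never demanded by the output, so the edit triggers no recomputation at all.

New value of n40: 7.
Computations that run: none — 0 in total.
Values that change: x6.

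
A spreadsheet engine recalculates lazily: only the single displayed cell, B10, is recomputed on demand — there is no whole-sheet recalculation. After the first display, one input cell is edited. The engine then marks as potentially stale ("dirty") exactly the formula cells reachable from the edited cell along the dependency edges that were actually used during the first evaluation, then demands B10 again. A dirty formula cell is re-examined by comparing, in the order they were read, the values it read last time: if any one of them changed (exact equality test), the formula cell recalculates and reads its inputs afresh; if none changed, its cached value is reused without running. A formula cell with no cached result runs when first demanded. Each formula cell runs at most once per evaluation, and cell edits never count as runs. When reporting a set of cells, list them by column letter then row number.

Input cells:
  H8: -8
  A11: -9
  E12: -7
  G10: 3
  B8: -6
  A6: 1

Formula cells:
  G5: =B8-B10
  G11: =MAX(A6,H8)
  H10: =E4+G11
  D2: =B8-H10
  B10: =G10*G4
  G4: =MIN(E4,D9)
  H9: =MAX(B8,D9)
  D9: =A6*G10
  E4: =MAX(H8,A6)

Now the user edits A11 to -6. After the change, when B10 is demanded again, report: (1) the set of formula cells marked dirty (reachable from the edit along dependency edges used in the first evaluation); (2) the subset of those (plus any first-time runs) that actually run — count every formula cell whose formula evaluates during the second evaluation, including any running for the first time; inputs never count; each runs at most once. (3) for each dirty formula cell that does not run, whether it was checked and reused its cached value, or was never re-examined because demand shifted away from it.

Marked dirty: none.
Formula cells that run: none — 0 in total.
Every dirty formula cell ran.
Key observation: A11 is never demanded by the output, so the edit triggers no recomputation at all.

First evaluation (everything demanded from the output):
  D9 = 1 * 3 = 3
  E4 = MAX(-8, 1) = 1
  G4 = MIN(1, 3) = 1
  B10 = 3 * 1 = 3

Propagation after the edit:
  A11 feeds no computation that the output demands — nothing is marked dirty and nothing runs.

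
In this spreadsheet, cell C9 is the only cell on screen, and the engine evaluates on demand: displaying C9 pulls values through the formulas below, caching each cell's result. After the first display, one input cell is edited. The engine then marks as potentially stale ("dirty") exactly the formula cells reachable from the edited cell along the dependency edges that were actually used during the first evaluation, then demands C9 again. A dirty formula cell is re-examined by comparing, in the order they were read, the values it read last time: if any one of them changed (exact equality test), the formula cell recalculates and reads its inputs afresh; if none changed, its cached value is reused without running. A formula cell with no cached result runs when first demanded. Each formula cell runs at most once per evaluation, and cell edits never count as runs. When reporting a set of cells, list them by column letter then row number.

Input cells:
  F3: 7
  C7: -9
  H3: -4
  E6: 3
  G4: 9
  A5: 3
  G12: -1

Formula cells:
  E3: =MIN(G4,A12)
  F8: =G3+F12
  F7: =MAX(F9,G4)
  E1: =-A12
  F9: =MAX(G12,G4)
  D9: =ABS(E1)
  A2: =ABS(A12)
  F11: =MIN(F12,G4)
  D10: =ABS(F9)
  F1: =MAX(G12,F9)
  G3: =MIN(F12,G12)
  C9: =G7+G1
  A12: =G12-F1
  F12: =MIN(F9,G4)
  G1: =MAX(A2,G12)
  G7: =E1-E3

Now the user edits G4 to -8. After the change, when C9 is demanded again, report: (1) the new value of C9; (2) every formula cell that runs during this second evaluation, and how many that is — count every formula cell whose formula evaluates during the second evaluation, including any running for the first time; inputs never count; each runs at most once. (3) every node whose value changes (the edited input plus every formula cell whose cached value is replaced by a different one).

Initial pass — values computed on the first demand:
  F9 = MAX(-1, 9) = 9
  F1 = MAX(-1, 9) = 9
  A12 = -1 - 9 = -10
  A2 = ABS(-10) = 10
  E1 = -(-10) = 10
  E3 = MIN(9, -10) = -10
  G1 = MAX(10, -1) = 10
  G7 = 10 - -10 = 20
  C9 = 20 + 10 = 30

Second demand — change propagation:
  F9: re-runs because G4 9->-8; new result -1.
  F1: re-runs because F9 9->-1; new result -1.
  A12: re-runs because F1 9->-1; new result 0.
  A2: re-runs because A12 -10->0; new result 0.
  E1: re-runs because A12 -10->0; new result 0.
  E3: re-runs because G4 9->-8; A12 -10->0; new result -8.
  G1: re-runs because A2 10->0; new result 0.
  G7: re-runs because E1 10->0; E3 -10->-8; new result 8.
  C9: re-runs because G7 20->8; G1 10->0; new result 8.

C9 now evaluates to 8.
Run set: A2, A12, C9, E1, E3, F1, F9, G1, G7 (9 run).
Changed values: A2, A12, C9, E1, E3, F1, F9, G1, G4, G7.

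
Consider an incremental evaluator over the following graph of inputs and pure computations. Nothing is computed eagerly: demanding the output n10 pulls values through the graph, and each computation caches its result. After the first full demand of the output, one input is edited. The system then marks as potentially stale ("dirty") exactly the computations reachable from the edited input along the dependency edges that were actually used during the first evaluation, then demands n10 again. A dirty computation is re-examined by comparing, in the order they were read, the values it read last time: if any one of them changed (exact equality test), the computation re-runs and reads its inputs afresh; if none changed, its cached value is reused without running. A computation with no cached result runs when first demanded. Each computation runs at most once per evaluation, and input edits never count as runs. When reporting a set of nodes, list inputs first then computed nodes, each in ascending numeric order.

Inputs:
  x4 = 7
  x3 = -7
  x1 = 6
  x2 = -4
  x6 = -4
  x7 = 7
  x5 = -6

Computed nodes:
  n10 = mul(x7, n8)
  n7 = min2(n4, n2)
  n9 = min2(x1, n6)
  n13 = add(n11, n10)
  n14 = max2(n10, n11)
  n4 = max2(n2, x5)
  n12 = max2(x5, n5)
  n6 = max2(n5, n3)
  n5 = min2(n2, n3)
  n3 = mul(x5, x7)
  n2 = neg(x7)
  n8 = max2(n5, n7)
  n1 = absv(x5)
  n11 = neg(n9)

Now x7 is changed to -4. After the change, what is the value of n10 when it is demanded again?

n10 now evaluates to -16.

Initial pass — values computed on the first demand:
  n2 = neg(7) = -7
  n3 = mul(-6, 7) = -42
  n4 = max2(-7, -6) = -6
  n5 = min2(-7, -42) = -42
  n7 = min2(-6, -7) = -7
  n8 = max2(-42, -7) = -7
  n10 = mul(7, -7) = -49

Second demand — change propagation:
  n2: re-runs because x7 7->-4; new result 4.
  n3: re-runs because x7 7->-4; new result 24.
  n4: re-runs because n2 -7->4; new result 4.
  n5: re-runs because n2 -7->4; n3 -42->24; new result 4.
  n7: re-runs because n4 -6->4; n2 -7->4; new result 4.
  n8: re-runs because n5 -42->4; n7 -7->4; new result 4.
  n10: re-runs because x7 7->-4; n8 -7->4; new result -16.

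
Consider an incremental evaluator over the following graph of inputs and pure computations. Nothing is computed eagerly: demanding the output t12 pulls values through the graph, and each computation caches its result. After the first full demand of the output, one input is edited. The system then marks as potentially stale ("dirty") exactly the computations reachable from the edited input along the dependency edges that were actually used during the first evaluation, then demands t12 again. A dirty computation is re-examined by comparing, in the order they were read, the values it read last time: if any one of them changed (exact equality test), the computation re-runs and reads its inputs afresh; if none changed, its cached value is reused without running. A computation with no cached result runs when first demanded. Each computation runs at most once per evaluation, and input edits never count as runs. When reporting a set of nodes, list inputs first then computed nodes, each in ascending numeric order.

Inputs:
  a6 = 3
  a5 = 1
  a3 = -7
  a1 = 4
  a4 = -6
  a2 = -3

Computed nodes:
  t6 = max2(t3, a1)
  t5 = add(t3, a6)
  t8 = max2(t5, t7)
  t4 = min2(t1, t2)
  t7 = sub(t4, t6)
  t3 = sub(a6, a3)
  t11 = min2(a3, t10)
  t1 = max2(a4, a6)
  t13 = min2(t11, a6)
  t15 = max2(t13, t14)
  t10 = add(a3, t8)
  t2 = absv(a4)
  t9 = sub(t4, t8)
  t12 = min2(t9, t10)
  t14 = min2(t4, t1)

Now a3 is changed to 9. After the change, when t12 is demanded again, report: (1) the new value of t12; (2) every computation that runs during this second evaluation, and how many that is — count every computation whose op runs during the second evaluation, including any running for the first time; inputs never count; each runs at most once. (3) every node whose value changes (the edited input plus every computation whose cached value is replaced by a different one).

Initial pass — values computed on the first demand:
  t1 = max2(-6, 3) = 3
  t2 = absv(-6) = 6
  t3 = sub(3, -7) = 10
  t4 = min2(3, 6) = 3
  t5 = add(10, 3) = 13
  t6 = max2(10, 4) = 10
  t7 = sub(3, 10) = -7
  t8 = max2(13, -7) = 13
  t9 = sub(3, 13) = -10
  t10 = add(-7, 13) = 6
  t12 = min2(-10, 6) = -10

Second demand — change propagation:
  t3: re-runs because a3 -7->9; new result -6.
  t5: re-runs because t3 10->-6; new result -3.
  t6: re-runs because t3 10->-6; new result 4.
  t7: re-runs because t6 10->4; new result -1.
  t8: re-runs because t5 13->-3; t7 -7->-1; new result -1.
  t9: re-runs because t8 13->-1; new result 4.
  t10: re-runs because a3 -7->9; t8 13->-1; new result 8.
  t12: re-runs because t9 -10->4; t10 6->8; new result 4.

t12 now evaluates to 4.
Run set: t3, t5, t6, t7, t8, t9, t10, t12 (8 run).
Changed values: a3, t3, t5, t6, t7, t8, t9, t10, t12.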